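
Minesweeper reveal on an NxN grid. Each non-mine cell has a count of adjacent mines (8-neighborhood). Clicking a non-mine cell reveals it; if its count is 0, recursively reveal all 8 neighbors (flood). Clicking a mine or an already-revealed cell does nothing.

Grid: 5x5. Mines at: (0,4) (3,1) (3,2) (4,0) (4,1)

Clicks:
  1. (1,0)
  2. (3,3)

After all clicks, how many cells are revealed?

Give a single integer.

Click 1 (1,0) count=0: revealed 12 new [(0,0) (0,1) (0,2) (0,3) (1,0) (1,1) (1,2) (1,3) (2,0) (2,1) (2,2) (2,3)] -> total=12
Click 2 (3,3) count=1: revealed 1 new [(3,3)] -> total=13

Answer: 13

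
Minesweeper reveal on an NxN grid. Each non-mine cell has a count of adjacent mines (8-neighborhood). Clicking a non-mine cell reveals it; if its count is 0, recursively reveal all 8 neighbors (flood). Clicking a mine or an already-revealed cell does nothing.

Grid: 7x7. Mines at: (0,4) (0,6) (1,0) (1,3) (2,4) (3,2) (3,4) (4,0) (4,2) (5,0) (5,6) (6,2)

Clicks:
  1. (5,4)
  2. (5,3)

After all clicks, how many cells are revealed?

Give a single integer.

Answer: 9

Derivation:
Click 1 (5,4) count=0: revealed 9 new [(4,3) (4,4) (4,5) (5,3) (5,4) (5,5) (6,3) (6,4) (6,5)] -> total=9
Click 2 (5,3) count=2: revealed 0 new [(none)] -> total=9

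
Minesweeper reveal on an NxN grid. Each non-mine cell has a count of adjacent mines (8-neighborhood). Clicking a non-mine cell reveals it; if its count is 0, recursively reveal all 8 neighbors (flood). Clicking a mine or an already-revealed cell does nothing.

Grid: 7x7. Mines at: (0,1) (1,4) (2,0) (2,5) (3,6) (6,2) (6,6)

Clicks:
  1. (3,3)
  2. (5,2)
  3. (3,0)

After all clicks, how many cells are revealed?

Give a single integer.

Click 1 (3,3) count=0: revealed 30 new [(1,1) (1,2) (1,3) (2,1) (2,2) (2,3) (2,4) (3,0) (3,1) (3,2) (3,3) (3,4) (3,5) (4,0) (4,1) (4,2) (4,3) (4,4) (4,5) (5,0) (5,1) (5,2) (5,3) (5,4) (5,5) (6,0) (6,1) (6,3) (6,4) (6,5)] -> total=30
Click 2 (5,2) count=1: revealed 0 new [(none)] -> total=30
Click 3 (3,0) count=1: revealed 0 new [(none)] -> total=30

Answer: 30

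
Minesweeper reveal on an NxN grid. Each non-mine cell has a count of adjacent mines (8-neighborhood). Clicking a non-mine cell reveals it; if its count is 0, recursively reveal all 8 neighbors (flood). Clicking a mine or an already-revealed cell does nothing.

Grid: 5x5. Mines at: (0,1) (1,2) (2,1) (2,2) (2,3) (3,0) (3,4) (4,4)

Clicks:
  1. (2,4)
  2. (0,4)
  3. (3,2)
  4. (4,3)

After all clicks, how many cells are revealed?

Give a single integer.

Click 1 (2,4) count=2: revealed 1 new [(2,4)] -> total=1
Click 2 (0,4) count=0: revealed 4 new [(0,3) (0,4) (1,3) (1,4)] -> total=5
Click 3 (3,2) count=3: revealed 1 new [(3,2)] -> total=6
Click 4 (4,3) count=2: revealed 1 new [(4,3)] -> total=7

Answer: 7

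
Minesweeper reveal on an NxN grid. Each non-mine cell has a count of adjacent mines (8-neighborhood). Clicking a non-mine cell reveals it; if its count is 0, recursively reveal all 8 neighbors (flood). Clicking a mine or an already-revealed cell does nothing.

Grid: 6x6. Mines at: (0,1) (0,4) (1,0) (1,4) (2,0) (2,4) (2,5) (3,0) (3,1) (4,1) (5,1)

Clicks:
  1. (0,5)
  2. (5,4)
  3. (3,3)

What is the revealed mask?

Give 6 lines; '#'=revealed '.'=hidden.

Answer: .....#
......
......
..####
..####
..####

Derivation:
Click 1 (0,5) count=2: revealed 1 new [(0,5)] -> total=1
Click 2 (5,4) count=0: revealed 12 new [(3,2) (3,3) (3,4) (3,5) (4,2) (4,3) (4,4) (4,5) (5,2) (5,3) (5,4) (5,5)] -> total=13
Click 3 (3,3) count=1: revealed 0 new [(none)] -> total=13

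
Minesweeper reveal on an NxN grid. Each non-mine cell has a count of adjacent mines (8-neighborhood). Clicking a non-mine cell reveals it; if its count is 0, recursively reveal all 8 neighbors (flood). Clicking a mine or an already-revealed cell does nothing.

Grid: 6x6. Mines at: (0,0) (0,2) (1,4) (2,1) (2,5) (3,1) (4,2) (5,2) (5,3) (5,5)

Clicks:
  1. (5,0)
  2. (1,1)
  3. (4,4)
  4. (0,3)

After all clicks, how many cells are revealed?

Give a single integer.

Click 1 (5,0) count=0: revealed 4 new [(4,0) (4,1) (5,0) (5,1)] -> total=4
Click 2 (1,1) count=3: revealed 1 new [(1,1)] -> total=5
Click 3 (4,4) count=2: revealed 1 new [(4,4)] -> total=6
Click 4 (0,3) count=2: revealed 1 new [(0,3)] -> total=7

Answer: 7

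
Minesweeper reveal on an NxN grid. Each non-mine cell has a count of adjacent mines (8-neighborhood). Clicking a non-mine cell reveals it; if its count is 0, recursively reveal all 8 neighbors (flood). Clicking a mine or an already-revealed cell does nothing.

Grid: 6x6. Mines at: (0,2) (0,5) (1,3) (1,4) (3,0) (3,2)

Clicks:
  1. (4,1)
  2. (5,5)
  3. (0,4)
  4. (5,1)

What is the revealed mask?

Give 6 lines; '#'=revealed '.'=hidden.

Click 1 (4,1) count=2: revealed 1 new [(4,1)] -> total=1
Click 2 (5,5) count=0: revealed 17 new [(2,3) (2,4) (2,5) (3,3) (3,4) (3,5) (4,0) (4,2) (4,3) (4,4) (4,5) (5,0) (5,1) (5,2) (5,3) (5,4) (5,5)] -> total=18
Click 3 (0,4) count=3: revealed 1 new [(0,4)] -> total=19
Click 4 (5,1) count=0: revealed 0 new [(none)] -> total=19

Answer: ....#.
......
...###
...###
######
######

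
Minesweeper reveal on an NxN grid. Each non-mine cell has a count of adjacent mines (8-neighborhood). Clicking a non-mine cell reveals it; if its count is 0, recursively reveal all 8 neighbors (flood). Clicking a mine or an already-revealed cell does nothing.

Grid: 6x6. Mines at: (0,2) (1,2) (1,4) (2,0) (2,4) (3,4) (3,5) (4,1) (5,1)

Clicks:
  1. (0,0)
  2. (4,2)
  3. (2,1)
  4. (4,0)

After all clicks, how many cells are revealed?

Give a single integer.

Answer: 7

Derivation:
Click 1 (0,0) count=0: revealed 4 new [(0,0) (0,1) (1,0) (1,1)] -> total=4
Click 2 (4,2) count=2: revealed 1 new [(4,2)] -> total=5
Click 3 (2,1) count=2: revealed 1 new [(2,1)] -> total=6
Click 4 (4,0) count=2: revealed 1 new [(4,0)] -> total=7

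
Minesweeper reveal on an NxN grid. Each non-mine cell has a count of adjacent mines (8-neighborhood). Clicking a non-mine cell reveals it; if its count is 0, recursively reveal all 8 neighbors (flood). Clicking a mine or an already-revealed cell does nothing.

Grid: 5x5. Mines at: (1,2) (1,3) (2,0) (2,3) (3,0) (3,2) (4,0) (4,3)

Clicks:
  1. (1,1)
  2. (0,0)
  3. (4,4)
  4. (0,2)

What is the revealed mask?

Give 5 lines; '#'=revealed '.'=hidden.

Click 1 (1,1) count=2: revealed 1 new [(1,1)] -> total=1
Click 2 (0,0) count=0: revealed 3 new [(0,0) (0,1) (1,0)] -> total=4
Click 3 (4,4) count=1: revealed 1 new [(4,4)] -> total=5
Click 4 (0,2) count=2: revealed 1 new [(0,2)] -> total=6

Answer: ###..
##...
.....
.....
....#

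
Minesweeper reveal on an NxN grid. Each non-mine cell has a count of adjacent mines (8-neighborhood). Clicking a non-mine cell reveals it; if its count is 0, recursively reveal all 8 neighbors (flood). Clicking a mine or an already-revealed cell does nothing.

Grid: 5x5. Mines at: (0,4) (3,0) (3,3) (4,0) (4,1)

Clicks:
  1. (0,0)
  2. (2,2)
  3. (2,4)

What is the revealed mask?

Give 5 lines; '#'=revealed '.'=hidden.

Click 1 (0,0) count=0: revealed 12 new [(0,0) (0,1) (0,2) (0,3) (1,0) (1,1) (1,2) (1,3) (2,0) (2,1) (2,2) (2,3)] -> total=12
Click 2 (2,2) count=1: revealed 0 new [(none)] -> total=12
Click 3 (2,4) count=1: revealed 1 new [(2,4)] -> total=13

Answer: ####.
####.
#####
.....
.....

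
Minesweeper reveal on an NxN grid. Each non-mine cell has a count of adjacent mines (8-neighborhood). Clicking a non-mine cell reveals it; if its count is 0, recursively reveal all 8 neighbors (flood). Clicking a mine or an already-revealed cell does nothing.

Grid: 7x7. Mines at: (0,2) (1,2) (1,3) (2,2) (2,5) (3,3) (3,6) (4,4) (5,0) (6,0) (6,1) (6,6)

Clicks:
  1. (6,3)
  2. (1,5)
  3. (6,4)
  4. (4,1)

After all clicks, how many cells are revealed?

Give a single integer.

Answer: 10

Derivation:
Click 1 (6,3) count=0: revealed 8 new [(5,2) (5,3) (5,4) (5,5) (6,2) (6,3) (6,4) (6,5)] -> total=8
Click 2 (1,5) count=1: revealed 1 new [(1,5)] -> total=9
Click 3 (6,4) count=0: revealed 0 new [(none)] -> total=9
Click 4 (4,1) count=1: revealed 1 new [(4,1)] -> total=10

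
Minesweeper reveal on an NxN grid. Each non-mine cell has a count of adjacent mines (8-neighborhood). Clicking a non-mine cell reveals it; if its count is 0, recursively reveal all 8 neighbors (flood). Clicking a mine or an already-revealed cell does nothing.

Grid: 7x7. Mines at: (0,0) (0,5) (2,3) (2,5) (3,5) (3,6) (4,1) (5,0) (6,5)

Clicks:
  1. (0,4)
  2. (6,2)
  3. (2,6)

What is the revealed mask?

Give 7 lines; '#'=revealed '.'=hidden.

Answer: ....#..
.......
......#
..###..
..###..
.####..
.####..

Derivation:
Click 1 (0,4) count=1: revealed 1 new [(0,4)] -> total=1
Click 2 (6,2) count=0: revealed 14 new [(3,2) (3,3) (3,4) (4,2) (4,3) (4,4) (5,1) (5,2) (5,3) (5,4) (6,1) (6,2) (6,3) (6,4)] -> total=15
Click 3 (2,6) count=3: revealed 1 new [(2,6)] -> total=16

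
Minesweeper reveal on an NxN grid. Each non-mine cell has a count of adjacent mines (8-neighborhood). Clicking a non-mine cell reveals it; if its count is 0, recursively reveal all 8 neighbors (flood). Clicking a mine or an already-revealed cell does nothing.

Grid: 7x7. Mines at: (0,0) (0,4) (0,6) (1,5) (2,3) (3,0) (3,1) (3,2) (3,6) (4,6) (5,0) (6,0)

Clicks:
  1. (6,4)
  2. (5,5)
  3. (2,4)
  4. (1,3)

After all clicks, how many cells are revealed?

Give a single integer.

Click 1 (6,4) count=0: revealed 20 new [(3,3) (3,4) (3,5) (4,1) (4,2) (4,3) (4,4) (4,5) (5,1) (5,2) (5,3) (5,4) (5,5) (5,6) (6,1) (6,2) (6,3) (6,4) (6,5) (6,6)] -> total=20
Click 2 (5,5) count=1: revealed 0 new [(none)] -> total=20
Click 3 (2,4) count=2: revealed 1 new [(2,4)] -> total=21
Click 4 (1,3) count=2: revealed 1 new [(1,3)] -> total=22

Answer: 22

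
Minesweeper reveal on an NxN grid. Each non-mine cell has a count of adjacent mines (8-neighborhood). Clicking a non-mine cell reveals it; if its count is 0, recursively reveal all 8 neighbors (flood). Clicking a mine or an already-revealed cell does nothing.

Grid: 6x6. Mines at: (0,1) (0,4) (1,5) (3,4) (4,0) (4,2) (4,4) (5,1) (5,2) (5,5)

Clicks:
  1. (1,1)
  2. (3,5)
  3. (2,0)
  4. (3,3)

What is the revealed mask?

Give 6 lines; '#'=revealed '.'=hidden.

Click 1 (1,1) count=1: revealed 1 new [(1,1)] -> total=1
Click 2 (3,5) count=2: revealed 1 new [(3,5)] -> total=2
Click 3 (2,0) count=0: revealed 11 new [(1,0) (1,2) (1,3) (2,0) (2,1) (2,2) (2,3) (3,0) (3,1) (3,2) (3,3)] -> total=13
Click 4 (3,3) count=3: revealed 0 new [(none)] -> total=13

Answer: ......
####..
####..
####.#
......
......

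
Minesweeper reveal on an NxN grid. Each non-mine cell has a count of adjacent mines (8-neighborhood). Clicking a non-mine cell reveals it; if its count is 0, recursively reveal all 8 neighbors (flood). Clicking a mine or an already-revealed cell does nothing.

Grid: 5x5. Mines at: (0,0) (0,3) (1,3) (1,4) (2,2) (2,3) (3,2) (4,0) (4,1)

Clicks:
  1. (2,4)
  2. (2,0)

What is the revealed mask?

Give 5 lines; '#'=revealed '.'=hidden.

Answer: .....
##...
##..#
##...
.....

Derivation:
Click 1 (2,4) count=3: revealed 1 new [(2,4)] -> total=1
Click 2 (2,0) count=0: revealed 6 new [(1,0) (1,1) (2,0) (2,1) (3,0) (3,1)] -> total=7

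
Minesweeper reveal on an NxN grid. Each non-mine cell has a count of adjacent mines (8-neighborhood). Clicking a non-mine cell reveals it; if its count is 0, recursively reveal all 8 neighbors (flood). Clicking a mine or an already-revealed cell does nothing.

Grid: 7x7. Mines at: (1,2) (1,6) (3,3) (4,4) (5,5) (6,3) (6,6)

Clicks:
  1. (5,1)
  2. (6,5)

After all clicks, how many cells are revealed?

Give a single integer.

Click 1 (5,1) count=0: revealed 19 new [(0,0) (0,1) (1,0) (1,1) (2,0) (2,1) (2,2) (3,0) (3,1) (3,2) (4,0) (4,1) (4,2) (5,0) (5,1) (5,2) (6,0) (6,1) (6,2)] -> total=19
Click 2 (6,5) count=2: revealed 1 new [(6,5)] -> total=20

Answer: 20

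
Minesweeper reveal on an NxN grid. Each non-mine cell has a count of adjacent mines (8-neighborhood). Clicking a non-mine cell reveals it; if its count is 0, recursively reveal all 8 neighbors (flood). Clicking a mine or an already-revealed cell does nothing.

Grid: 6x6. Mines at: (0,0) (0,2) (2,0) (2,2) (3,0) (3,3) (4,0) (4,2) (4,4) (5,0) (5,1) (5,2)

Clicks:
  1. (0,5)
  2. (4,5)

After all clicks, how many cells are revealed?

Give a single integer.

Click 1 (0,5) count=0: revealed 11 new [(0,3) (0,4) (0,5) (1,3) (1,4) (1,5) (2,3) (2,4) (2,5) (3,4) (3,5)] -> total=11
Click 2 (4,5) count=1: revealed 1 new [(4,5)] -> total=12

Answer: 12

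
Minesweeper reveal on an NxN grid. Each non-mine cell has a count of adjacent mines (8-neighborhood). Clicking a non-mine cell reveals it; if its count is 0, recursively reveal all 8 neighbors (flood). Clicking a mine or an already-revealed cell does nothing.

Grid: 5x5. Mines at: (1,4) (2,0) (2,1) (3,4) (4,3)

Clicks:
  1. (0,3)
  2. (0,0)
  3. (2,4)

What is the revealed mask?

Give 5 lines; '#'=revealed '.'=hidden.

Answer: ####.
####.
....#
.....
.....

Derivation:
Click 1 (0,3) count=1: revealed 1 new [(0,3)] -> total=1
Click 2 (0,0) count=0: revealed 7 new [(0,0) (0,1) (0,2) (1,0) (1,1) (1,2) (1,3)] -> total=8
Click 3 (2,4) count=2: revealed 1 new [(2,4)] -> total=9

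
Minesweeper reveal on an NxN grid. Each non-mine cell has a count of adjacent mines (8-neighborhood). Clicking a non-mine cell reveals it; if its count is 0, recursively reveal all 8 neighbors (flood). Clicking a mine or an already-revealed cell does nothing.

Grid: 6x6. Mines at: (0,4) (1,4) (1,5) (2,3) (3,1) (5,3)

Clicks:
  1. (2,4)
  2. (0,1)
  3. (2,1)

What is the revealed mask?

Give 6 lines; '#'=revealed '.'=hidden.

Answer: ####..
####..
###.#.
......
......
......

Derivation:
Click 1 (2,4) count=3: revealed 1 new [(2,4)] -> total=1
Click 2 (0,1) count=0: revealed 11 new [(0,0) (0,1) (0,2) (0,3) (1,0) (1,1) (1,2) (1,3) (2,0) (2,1) (2,2)] -> total=12
Click 3 (2,1) count=1: revealed 0 new [(none)] -> total=12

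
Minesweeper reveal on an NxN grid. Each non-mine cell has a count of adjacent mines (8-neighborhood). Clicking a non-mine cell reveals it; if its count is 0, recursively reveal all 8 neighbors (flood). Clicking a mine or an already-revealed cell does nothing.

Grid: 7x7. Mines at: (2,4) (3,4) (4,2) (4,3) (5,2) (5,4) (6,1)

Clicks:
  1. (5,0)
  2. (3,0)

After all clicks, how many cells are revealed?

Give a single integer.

Click 1 (5,0) count=1: revealed 1 new [(5,0)] -> total=1
Click 2 (3,0) count=0: revealed 35 new [(0,0) (0,1) (0,2) (0,3) (0,4) (0,5) (0,6) (1,0) (1,1) (1,2) (1,3) (1,4) (1,5) (1,6) (2,0) (2,1) (2,2) (2,3) (2,5) (2,6) (3,0) (3,1) (3,2) (3,3) (3,5) (3,6) (4,0) (4,1) (4,5) (4,6) (5,1) (5,5) (5,6) (6,5) (6,6)] -> total=36

Answer: 36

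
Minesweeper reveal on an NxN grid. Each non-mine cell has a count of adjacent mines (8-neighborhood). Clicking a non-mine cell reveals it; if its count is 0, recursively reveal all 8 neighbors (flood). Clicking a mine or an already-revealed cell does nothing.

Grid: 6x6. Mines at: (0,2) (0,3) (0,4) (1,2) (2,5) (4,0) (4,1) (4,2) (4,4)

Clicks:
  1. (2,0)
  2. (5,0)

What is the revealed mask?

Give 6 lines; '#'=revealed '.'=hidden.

Answer: ##....
##....
##....
##....
......
#.....

Derivation:
Click 1 (2,0) count=0: revealed 8 new [(0,0) (0,1) (1,0) (1,1) (2,0) (2,1) (3,0) (3,1)] -> total=8
Click 2 (5,0) count=2: revealed 1 new [(5,0)] -> total=9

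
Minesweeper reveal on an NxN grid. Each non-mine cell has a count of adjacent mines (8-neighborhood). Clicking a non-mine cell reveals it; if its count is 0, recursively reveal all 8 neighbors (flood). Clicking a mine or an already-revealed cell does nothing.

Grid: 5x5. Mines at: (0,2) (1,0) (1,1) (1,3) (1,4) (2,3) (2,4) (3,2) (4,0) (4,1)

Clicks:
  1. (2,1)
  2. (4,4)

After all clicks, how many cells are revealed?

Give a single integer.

Answer: 5

Derivation:
Click 1 (2,1) count=3: revealed 1 new [(2,1)] -> total=1
Click 2 (4,4) count=0: revealed 4 new [(3,3) (3,4) (4,3) (4,4)] -> total=5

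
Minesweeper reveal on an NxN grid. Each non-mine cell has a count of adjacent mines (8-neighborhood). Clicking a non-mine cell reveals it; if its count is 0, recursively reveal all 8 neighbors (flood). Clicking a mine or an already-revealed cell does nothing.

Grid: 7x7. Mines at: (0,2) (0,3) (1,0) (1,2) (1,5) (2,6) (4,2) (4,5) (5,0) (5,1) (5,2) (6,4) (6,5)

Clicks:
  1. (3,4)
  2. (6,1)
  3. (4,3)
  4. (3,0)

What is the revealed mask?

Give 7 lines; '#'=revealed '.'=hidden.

Click 1 (3,4) count=1: revealed 1 new [(3,4)] -> total=1
Click 2 (6,1) count=3: revealed 1 new [(6,1)] -> total=2
Click 3 (4,3) count=2: revealed 1 new [(4,3)] -> total=3
Click 4 (3,0) count=0: revealed 6 new [(2,0) (2,1) (3,0) (3,1) (4,0) (4,1)] -> total=9

Answer: .......
.......
##.....
##..#..
##.#...
.......
.#.....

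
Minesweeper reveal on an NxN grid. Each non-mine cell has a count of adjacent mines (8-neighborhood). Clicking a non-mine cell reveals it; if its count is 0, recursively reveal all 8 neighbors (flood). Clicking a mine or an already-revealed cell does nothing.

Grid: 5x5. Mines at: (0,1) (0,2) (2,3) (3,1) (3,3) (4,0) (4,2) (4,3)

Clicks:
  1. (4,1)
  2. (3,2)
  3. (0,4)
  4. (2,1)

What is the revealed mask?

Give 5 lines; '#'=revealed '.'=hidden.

Click 1 (4,1) count=3: revealed 1 new [(4,1)] -> total=1
Click 2 (3,2) count=5: revealed 1 new [(3,2)] -> total=2
Click 3 (0,4) count=0: revealed 4 new [(0,3) (0,4) (1,3) (1,4)] -> total=6
Click 4 (2,1) count=1: revealed 1 new [(2,1)] -> total=7

Answer: ...##
...##
.#...
..#..
.#...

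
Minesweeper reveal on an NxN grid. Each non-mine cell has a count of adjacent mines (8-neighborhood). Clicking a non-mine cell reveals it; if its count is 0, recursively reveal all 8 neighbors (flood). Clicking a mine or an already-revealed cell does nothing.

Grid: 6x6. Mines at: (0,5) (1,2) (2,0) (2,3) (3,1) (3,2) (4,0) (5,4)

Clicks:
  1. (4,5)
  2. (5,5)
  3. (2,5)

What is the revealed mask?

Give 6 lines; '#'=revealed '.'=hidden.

Click 1 (4,5) count=1: revealed 1 new [(4,5)] -> total=1
Click 2 (5,5) count=1: revealed 1 new [(5,5)] -> total=2
Click 3 (2,5) count=0: revealed 7 new [(1,4) (1,5) (2,4) (2,5) (3,4) (3,5) (4,4)] -> total=9

Answer: ......
....##
....##
....##
....##
.....#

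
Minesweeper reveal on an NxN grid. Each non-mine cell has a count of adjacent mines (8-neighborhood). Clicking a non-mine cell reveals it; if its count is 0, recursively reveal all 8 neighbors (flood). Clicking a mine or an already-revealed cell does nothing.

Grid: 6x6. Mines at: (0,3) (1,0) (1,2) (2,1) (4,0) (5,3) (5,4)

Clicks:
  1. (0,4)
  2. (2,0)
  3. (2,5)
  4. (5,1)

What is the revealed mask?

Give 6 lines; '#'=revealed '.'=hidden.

Click 1 (0,4) count=1: revealed 1 new [(0,4)] -> total=1
Click 2 (2,0) count=2: revealed 1 new [(2,0)] -> total=2
Click 3 (2,5) count=0: revealed 16 new [(0,5) (1,3) (1,4) (1,5) (2,2) (2,3) (2,4) (2,5) (3,2) (3,3) (3,4) (3,5) (4,2) (4,3) (4,4) (4,5)] -> total=18
Click 4 (5,1) count=1: revealed 1 new [(5,1)] -> total=19

Answer: ....##
...###
#.####
..####
..####
.#....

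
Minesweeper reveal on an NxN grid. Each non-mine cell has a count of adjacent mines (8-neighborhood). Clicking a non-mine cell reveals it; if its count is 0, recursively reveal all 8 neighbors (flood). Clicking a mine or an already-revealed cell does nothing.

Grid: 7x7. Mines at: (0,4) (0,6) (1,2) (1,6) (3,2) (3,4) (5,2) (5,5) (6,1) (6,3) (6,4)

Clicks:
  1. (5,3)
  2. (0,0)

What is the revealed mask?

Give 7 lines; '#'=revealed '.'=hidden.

Click 1 (5,3) count=3: revealed 1 new [(5,3)] -> total=1
Click 2 (0,0) count=0: revealed 12 new [(0,0) (0,1) (1,0) (1,1) (2,0) (2,1) (3,0) (3,1) (4,0) (4,1) (5,0) (5,1)] -> total=13

Answer: ##.....
##.....
##.....
##.....
##.....
##.#...
.......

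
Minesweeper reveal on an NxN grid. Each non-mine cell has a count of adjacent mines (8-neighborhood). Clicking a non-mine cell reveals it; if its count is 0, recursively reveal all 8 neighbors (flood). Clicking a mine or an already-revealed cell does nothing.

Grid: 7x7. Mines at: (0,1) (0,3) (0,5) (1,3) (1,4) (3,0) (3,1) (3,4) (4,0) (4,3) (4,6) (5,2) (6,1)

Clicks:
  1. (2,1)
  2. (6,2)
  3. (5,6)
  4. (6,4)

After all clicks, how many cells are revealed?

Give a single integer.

Answer: 10

Derivation:
Click 1 (2,1) count=2: revealed 1 new [(2,1)] -> total=1
Click 2 (6,2) count=2: revealed 1 new [(6,2)] -> total=2
Click 3 (5,6) count=1: revealed 1 new [(5,6)] -> total=3
Click 4 (6,4) count=0: revealed 7 new [(5,3) (5,4) (5,5) (6,3) (6,4) (6,5) (6,6)] -> total=10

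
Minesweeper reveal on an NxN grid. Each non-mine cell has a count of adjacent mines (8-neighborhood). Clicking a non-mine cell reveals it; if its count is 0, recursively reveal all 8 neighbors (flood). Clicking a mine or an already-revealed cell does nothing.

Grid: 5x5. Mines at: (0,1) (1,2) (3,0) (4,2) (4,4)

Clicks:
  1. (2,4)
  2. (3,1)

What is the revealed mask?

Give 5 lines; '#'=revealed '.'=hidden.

Answer: ...##
...##
...##
.#.##
.....

Derivation:
Click 1 (2,4) count=0: revealed 8 new [(0,3) (0,4) (1,3) (1,4) (2,3) (2,4) (3,3) (3,4)] -> total=8
Click 2 (3,1) count=2: revealed 1 new [(3,1)] -> total=9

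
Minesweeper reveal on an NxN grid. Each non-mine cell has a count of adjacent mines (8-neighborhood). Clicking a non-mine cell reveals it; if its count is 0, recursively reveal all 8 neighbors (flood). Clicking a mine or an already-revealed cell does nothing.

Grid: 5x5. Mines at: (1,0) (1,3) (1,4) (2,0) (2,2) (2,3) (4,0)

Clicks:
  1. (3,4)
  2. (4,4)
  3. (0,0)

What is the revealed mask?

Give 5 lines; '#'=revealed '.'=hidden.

Click 1 (3,4) count=1: revealed 1 new [(3,4)] -> total=1
Click 2 (4,4) count=0: revealed 7 new [(3,1) (3,2) (3,3) (4,1) (4,2) (4,3) (4,4)] -> total=8
Click 3 (0,0) count=1: revealed 1 new [(0,0)] -> total=9

Answer: #....
.....
.....
.####
.####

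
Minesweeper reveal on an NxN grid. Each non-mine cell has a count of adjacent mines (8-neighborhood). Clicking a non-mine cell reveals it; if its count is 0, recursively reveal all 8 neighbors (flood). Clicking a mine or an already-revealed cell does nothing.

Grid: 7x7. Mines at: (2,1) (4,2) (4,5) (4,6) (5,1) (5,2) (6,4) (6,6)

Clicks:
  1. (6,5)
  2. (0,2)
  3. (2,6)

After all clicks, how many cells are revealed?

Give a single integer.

Click 1 (6,5) count=2: revealed 1 new [(6,5)] -> total=1
Click 2 (0,2) count=0: revealed 24 new [(0,0) (0,1) (0,2) (0,3) (0,4) (0,5) (0,6) (1,0) (1,1) (1,2) (1,3) (1,4) (1,5) (1,6) (2,2) (2,3) (2,4) (2,5) (2,6) (3,2) (3,3) (3,4) (3,5) (3,6)] -> total=25
Click 3 (2,6) count=0: revealed 0 new [(none)] -> total=25

Answer: 25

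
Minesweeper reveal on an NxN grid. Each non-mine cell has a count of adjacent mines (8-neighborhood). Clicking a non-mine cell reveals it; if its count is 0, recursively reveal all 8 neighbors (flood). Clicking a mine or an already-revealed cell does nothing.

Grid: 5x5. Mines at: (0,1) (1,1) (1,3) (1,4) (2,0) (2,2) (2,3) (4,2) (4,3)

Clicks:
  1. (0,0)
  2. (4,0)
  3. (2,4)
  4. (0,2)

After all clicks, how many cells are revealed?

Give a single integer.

Answer: 7

Derivation:
Click 1 (0,0) count=2: revealed 1 new [(0,0)] -> total=1
Click 2 (4,0) count=0: revealed 4 new [(3,0) (3,1) (4,0) (4,1)] -> total=5
Click 3 (2,4) count=3: revealed 1 new [(2,4)] -> total=6
Click 4 (0,2) count=3: revealed 1 new [(0,2)] -> total=7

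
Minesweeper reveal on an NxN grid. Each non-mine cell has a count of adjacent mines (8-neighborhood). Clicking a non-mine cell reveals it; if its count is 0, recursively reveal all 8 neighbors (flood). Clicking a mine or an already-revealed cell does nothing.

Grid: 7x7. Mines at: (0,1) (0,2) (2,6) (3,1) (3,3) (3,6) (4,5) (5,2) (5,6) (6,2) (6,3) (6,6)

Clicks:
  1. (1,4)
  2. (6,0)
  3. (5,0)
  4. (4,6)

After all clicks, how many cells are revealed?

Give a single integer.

Answer: 18

Derivation:
Click 1 (1,4) count=0: revealed 11 new [(0,3) (0,4) (0,5) (0,6) (1,3) (1,4) (1,5) (1,6) (2,3) (2,4) (2,5)] -> total=11
Click 2 (6,0) count=0: revealed 6 new [(4,0) (4,1) (5,0) (5,1) (6,0) (6,1)] -> total=17
Click 3 (5,0) count=0: revealed 0 new [(none)] -> total=17
Click 4 (4,6) count=3: revealed 1 new [(4,6)] -> total=18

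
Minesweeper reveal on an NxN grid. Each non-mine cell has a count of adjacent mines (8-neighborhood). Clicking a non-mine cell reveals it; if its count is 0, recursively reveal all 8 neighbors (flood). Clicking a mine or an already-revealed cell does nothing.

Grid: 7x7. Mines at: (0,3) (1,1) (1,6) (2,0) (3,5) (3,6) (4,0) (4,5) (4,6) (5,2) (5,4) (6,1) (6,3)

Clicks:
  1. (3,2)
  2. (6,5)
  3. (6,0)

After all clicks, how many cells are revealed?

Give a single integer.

Answer: 17

Derivation:
Click 1 (3,2) count=0: revealed 15 new [(1,2) (1,3) (1,4) (2,1) (2,2) (2,3) (2,4) (3,1) (3,2) (3,3) (3,4) (4,1) (4,2) (4,3) (4,4)] -> total=15
Click 2 (6,5) count=1: revealed 1 new [(6,5)] -> total=16
Click 3 (6,0) count=1: revealed 1 new [(6,0)] -> total=17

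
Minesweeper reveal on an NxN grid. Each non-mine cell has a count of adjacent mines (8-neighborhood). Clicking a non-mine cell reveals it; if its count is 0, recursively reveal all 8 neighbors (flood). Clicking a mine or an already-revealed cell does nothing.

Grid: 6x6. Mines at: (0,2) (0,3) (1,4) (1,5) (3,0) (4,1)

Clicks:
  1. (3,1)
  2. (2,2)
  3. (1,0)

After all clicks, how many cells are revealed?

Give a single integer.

Click 1 (3,1) count=2: revealed 1 new [(3,1)] -> total=1
Click 2 (2,2) count=0: revealed 20 new [(1,1) (1,2) (1,3) (2,1) (2,2) (2,3) (2,4) (2,5) (3,2) (3,3) (3,4) (3,5) (4,2) (4,3) (4,4) (4,5) (5,2) (5,3) (5,4) (5,5)] -> total=21
Click 3 (1,0) count=0: revealed 4 new [(0,0) (0,1) (1,0) (2,0)] -> total=25

Answer: 25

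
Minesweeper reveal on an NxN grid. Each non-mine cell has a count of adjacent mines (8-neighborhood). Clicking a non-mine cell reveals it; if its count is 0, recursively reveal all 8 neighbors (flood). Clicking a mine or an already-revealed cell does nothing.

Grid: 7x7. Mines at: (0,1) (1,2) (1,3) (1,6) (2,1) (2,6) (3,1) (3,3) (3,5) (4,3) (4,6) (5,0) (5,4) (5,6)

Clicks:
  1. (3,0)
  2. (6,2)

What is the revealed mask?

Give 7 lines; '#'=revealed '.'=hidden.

Answer: .......
.......
.......
#......
.......
.###...
.###...

Derivation:
Click 1 (3,0) count=2: revealed 1 new [(3,0)] -> total=1
Click 2 (6,2) count=0: revealed 6 new [(5,1) (5,2) (5,3) (6,1) (6,2) (6,3)] -> total=7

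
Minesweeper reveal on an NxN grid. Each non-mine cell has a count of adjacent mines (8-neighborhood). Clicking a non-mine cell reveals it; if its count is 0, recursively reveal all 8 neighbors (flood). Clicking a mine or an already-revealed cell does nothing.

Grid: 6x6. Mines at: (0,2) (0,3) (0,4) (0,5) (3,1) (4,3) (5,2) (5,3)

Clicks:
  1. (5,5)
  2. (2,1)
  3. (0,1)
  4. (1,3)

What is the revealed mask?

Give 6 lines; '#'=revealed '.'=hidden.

Answer: .#....
..####
.#####
..####
....##
....##

Derivation:
Click 1 (5,5) count=0: revealed 16 new [(1,2) (1,3) (1,4) (1,5) (2,2) (2,3) (2,4) (2,5) (3,2) (3,3) (3,4) (3,5) (4,4) (4,5) (5,4) (5,5)] -> total=16
Click 2 (2,1) count=1: revealed 1 new [(2,1)] -> total=17
Click 3 (0,1) count=1: revealed 1 new [(0,1)] -> total=18
Click 4 (1,3) count=3: revealed 0 new [(none)] -> total=18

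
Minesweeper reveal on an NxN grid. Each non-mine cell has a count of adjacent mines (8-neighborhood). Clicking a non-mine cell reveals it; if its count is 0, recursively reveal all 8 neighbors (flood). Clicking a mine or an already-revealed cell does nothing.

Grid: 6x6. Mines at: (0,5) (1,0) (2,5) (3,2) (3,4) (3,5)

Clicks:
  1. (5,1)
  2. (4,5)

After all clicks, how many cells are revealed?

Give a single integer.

Answer: 16

Derivation:
Click 1 (5,1) count=0: revealed 16 new [(2,0) (2,1) (3,0) (3,1) (4,0) (4,1) (4,2) (4,3) (4,4) (4,5) (5,0) (5,1) (5,2) (5,3) (5,4) (5,5)] -> total=16
Click 2 (4,5) count=2: revealed 0 new [(none)] -> total=16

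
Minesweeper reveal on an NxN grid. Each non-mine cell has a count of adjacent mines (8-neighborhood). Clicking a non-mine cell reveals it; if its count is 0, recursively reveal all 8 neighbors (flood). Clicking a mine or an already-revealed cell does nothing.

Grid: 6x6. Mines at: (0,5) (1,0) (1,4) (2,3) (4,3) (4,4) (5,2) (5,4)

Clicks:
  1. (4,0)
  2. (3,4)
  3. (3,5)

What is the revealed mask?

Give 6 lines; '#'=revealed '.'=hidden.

Click 1 (4,0) count=0: revealed 11 new [(2,0) (2,1) (2,2) (3,0) (3,1) (3,2) (4,0) (4,1) (4,2) (5,0) (5,1)] -> total=11
Click 2 (3,4) count=3: revealed 1 new [(3,4)] -> total=12
Click 3 (3,5) count=1: revealed 1 new [(3,5)] -> total=13

Answer: ......
......
###...
###.##
###...
##....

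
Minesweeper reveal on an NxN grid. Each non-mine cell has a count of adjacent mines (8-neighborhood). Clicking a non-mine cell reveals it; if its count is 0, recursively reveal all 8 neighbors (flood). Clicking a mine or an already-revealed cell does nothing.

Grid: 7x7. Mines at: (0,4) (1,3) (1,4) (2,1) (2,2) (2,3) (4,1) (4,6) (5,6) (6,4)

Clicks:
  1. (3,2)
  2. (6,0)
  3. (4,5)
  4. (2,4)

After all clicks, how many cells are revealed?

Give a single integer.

Click 1 (3,2) count=4: revealed 1 new [(3,2)] -> total=1
Click 2 (6,0) count=0: revealed 8 new [(5,0) (5,1) (5,2) (5,3) (6,0) (6,1) (6,2) (6,3)] -> total=9
Click 3 (4,5) count=2: revealed 1 new [(4,5)] -> total=10
Click 4 (2,4) count=3: revealed 1 new [(2,4)] -> total=11

Answer: 11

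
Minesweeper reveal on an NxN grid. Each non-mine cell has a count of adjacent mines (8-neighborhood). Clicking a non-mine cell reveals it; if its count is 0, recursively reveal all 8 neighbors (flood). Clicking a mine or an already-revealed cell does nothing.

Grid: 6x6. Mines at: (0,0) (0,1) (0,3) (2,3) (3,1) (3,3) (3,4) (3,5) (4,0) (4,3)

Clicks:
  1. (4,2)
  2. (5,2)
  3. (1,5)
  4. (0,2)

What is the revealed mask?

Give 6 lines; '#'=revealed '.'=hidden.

Answer: ..#.##
....##
....##
......
..#...
..#...

Derivation:
Click 1 (4,2) count=3: revealed 1 new [(4,2)] -> total=1
Click 2 (5,2) count=1: revealed 1 new [(5,2)] -> total=2
Click 3 (1,5) count=0: revealed 6 new [(0,4) (0,5) (1,4) (1,5) (2,4) (2,5)] -> total=8
Click 4 (0,2) count=2: revealed 1 new [(0,2)] -> total=9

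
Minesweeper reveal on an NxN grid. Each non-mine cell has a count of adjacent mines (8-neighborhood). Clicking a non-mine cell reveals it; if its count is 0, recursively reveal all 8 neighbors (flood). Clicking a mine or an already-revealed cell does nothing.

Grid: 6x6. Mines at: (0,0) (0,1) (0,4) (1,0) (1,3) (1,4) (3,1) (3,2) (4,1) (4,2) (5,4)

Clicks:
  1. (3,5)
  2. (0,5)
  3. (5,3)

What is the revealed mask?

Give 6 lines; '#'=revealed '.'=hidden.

Click 1 (3,5) count=0: revealed 9 new [(2,3) (2,4) (2,5) (3,3) (3,4) (3,5) (4,3) (4,4) (4,5)] -> total=9
Click 2 (0,5) count=2: revealed 1 new [(0,5)] -> total=10
Click 3 (5,3) count=2: revealed 1 new [(5,3)] -> total=11

Answer: .....#
......
...###
...###
...###
...#..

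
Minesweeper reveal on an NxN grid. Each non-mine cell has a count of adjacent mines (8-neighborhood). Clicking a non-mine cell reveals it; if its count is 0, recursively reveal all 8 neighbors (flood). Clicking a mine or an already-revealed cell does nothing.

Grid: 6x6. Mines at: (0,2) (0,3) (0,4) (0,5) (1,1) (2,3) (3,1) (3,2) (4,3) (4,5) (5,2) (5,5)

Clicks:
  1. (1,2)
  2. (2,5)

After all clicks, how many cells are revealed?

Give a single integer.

Click 1 (1,2) count=4: revealed 1 new [(1,2)] -> total=1
Click 2 (2,5) count=0: revealed 6 new [(1,4) (1,5) (2,4) (2,5) (3,4) (3,5)] -> total=7

Answer: 7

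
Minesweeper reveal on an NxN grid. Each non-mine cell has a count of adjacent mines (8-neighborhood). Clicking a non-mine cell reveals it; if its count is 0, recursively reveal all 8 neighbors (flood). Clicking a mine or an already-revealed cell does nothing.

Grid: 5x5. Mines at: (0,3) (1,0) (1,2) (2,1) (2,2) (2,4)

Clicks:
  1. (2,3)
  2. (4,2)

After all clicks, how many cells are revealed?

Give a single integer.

Answer: 11

Derivation:
Click 1 (2,3) count=3: revealed 1 new [(2,3)] -> total=1
Click 2 (4,2) count=0: revealed 10 new [(3,0) (3,1) (3,2) (3,3) (3,4) (4,0) (4,1) (4,2) (4,3) (4,4)] -> total=11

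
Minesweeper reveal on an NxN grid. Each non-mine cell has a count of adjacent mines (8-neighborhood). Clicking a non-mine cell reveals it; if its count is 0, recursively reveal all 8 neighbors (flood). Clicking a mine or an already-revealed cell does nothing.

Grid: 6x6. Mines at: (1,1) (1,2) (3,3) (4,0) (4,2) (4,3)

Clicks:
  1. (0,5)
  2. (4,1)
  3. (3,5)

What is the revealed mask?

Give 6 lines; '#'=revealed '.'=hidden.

Answer: ...###
...###
...###
....##
.#..##
....##

Derivation:
Click 1 (0,5) count=0: revealed 15 new [(0,3) (0,4) (0,5) (1,3) (1,4) (1,5) (2,3) (2,4) (2,5) (3,4) (3,5) (4,4) (4,5) (5,4) (5,5)] -> total=15
Click 2 (4,1) count=2: revealed 1 new [(4,1)] -> total=16
Click 3 (3,5) count=0: revealed 0 new [(none)] -> total=16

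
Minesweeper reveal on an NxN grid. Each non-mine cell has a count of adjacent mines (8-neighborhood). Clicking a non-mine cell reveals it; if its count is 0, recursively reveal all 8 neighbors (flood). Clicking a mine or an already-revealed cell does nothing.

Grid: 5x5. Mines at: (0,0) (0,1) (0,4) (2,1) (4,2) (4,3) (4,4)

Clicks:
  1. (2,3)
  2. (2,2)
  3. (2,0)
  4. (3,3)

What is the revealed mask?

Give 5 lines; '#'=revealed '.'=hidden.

Click 1 (2,3) count=0: revealed 9 new [(1,2) (1,3) (1,4) (2,2) (2,3) (2,4) (3,2) (3,3) (3,4)] -> total=9
Click 2 (2,2) count=1: revealed 0 new [(none)] -> total=9
Click 3 (2,0) count=1: revealed 1 new [(2,0)] -> total=10
Click 4 (3,3) count=3: revealed 0 new [(none)] -> total=10

Answer: .....
..###
#.###
..###
.....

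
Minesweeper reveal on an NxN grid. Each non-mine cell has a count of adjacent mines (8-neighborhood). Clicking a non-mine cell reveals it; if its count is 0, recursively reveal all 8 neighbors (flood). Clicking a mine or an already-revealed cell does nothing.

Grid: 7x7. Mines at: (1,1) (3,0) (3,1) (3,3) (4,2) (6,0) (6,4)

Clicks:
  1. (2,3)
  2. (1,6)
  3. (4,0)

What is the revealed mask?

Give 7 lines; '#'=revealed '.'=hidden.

Click 1 (2,3) count=1: revealed 1 new [(2,3)] -> total=1
Click 2 (1,6) count=0: revealed 25 new [(0,2) (0,3) (0,4) (0,5) (0,6) (1,2) (1,3) (1,4) (1,5) (1,6) (2,2) (2,4) (2,5) (2,6) (3,4) (3,5) (3,6) (4,4) (4,5) (4,6) (5,4) (5,5) (5,6) (6,5) (6,6)] -> total=26
Click 3 (4,0) count=2: revealed 1 new [(4,0)] -> total=27

Answer: ..#####
..#####
..#####
....###
#...###
....###
.....##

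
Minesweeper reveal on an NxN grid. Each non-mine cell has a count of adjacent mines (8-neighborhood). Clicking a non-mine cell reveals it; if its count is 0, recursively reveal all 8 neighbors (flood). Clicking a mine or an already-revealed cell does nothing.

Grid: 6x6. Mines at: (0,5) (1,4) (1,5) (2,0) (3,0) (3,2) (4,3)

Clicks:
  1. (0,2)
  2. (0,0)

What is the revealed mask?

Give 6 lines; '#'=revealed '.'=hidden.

Click 1 (0,2) count=0: revealed 11 new [(0,0) (0,1) (0,2) (0,3) (1,0) (1,1) (1,2) (1,3) (2,1) (2,2) (2,3)] -> total=11
Click 2 (0,0) count=0: revealed 0 new [(none)] -> total=11

Answer: ####..
####..
.###..
......
......
......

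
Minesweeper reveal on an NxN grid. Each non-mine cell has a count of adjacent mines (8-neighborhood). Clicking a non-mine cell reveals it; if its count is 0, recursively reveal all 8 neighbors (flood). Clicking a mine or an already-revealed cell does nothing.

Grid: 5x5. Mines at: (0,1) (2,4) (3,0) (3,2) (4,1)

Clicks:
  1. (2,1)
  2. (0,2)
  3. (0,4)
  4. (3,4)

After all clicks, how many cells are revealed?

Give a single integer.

Answer: 8

Derivation:
Click 1 (2,1) count=2: revealed 1 new [(2,1)] -> total=1
Click 2 (0,2) count=1: revealed 1 new [(0,2)] -> total=2
Click 3 (0,4) count=0: revealed 5 new [(0,3) (0,4) (1,2) (1,3) (1,4)] -> total=7
Click 4 (3,4) count=1: revealed 1 new [(3,4)] -> total=8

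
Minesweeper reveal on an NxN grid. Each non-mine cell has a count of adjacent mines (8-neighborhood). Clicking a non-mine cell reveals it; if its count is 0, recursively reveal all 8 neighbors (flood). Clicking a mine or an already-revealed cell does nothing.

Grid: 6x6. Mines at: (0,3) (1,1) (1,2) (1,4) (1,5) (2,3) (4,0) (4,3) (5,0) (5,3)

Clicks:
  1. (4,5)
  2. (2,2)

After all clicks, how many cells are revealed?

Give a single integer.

Answer: 9

Derivation:
Click 1 (4,5) count=0: revealed 8 new [(2,4) (2,5) (3,4) (3,5) (4,4) (4,5) (5,4) (5,5)] -> total=8
Click 2 (2,2) count=3: revealed 1 new [(2,2)] -> total=9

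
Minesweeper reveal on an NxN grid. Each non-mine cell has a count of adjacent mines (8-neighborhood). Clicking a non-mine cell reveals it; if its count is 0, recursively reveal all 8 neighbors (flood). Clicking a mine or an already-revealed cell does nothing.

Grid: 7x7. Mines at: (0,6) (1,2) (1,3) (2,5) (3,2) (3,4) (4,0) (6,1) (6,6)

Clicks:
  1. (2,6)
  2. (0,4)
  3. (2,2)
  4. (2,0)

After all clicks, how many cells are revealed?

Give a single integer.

Click 1 (2,6) count=1: revealed 1 new [(2,6)] -> total=1
Click 2 (0,4) count=1: revealed 1 new [(0,4)] -> total=2
Click 3 (2,2) count=3: revealed 1 new [(2,2)] -> total=3
Click 4 (2,0) count=0: revealed 8 new [(0,0) (0,1) (1,0) (1,1) (2,0) (2,1) (3,0) (3,1)] -> total=11

Answer: 11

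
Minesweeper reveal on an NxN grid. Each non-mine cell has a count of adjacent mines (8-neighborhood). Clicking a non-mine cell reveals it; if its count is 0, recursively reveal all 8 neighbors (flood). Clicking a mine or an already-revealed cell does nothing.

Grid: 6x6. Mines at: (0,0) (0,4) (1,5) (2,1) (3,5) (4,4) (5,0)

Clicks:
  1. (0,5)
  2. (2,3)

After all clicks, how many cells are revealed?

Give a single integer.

Click 1 (0,5) count=2: revealed 1 new [(0,5)] -> total=1
Click 2 (2,3) count=0: revealed 9 new [(1,2) (1,3) (1,4) (2,2) (2,3) (2,4) (3,2) (3,3) (3,4)] -> total=10

Answer: 10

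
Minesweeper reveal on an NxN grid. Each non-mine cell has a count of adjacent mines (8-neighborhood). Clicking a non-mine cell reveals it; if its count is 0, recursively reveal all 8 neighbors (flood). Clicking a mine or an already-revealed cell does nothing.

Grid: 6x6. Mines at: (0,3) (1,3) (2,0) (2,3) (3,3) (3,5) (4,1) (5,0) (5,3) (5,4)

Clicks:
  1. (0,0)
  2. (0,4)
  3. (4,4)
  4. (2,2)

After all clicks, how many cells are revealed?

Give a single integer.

Click 1 (0,0) count=0: revealed 6 new [(0,0) (0,1) (0,2) (1,0) (1,1) (1,2)] -> total=6
Click 2 (0,4) count=2: revealed 1 new [(0,4)] -> total=7
Click 3 (4,4) count=4: revealed 1 new [(4,4)] -> total=8
Click 4 (2,2) count=3: revealed 1 new [(2,2)] -> total=9

Answer: 9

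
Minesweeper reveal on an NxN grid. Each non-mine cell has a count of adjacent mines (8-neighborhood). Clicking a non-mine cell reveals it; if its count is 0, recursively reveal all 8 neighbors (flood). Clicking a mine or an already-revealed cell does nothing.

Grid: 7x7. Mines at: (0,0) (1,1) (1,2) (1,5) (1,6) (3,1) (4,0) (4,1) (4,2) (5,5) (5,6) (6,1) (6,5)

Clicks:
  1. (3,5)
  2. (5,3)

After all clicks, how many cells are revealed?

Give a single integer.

Answer: 13

Derivation:
Click 1 (3,5) count=0: revealed 12 new [(2,3) (2,4) (2,5) (2,6) (3,3) (3,4) (3,5) (3,6) (4,3) (4,4) (4,5) (4,6)] -> total=12
Click 2 (5,3) count=1: revealed 1 new [(5,3)] -> total=13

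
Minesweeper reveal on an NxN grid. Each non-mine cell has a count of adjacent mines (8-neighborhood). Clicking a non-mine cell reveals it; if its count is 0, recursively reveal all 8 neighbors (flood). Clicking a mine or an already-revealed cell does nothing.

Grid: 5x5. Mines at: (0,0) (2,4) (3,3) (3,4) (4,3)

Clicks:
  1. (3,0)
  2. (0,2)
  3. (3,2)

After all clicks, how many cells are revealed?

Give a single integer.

Answer: 19

Derivation:
Click 1 (3,0) count=0: revealed 19 new [(0,1) (0,2) (0,3) (0,4) (1,0) (1,1) (1,2) (1,3) (1,4) (2,0) (2,1) (2,2) (2,3) (3,0) (3,1) (3,2) (4,0) (4,1) (4,2)] -> total=19
Click 2 (0,2) count=0: revealed 0 new [(none)] -> total=19
Click 3 (3,2) count=2: revealed 0 new [(none)] -> total=19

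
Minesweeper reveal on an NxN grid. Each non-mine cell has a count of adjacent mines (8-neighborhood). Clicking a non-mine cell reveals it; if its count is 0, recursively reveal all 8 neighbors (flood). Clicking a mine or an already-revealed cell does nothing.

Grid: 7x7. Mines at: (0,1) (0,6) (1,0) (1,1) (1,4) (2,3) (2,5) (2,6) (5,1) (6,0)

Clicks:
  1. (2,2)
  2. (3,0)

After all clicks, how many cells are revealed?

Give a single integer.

Click 1 (2,2) count=2: revealed 1 new [(2,2)] -> total=1
Click 2 (3,0) count=0: revealed 8 new [(2,0) (2,1) (3,0) (3,1) (3,2) (4,0) (4,1) (4,2)] -> total=9

Answer: 9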